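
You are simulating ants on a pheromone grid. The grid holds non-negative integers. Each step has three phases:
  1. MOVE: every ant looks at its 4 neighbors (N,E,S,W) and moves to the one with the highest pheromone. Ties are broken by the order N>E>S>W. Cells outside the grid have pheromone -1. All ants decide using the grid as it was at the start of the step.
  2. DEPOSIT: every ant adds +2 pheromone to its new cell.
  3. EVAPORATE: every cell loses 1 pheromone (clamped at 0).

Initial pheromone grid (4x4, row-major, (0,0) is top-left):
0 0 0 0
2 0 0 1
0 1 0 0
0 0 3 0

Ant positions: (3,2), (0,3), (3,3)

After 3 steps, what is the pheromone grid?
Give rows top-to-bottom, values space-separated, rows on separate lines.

After step 1: ants at (2,2),(1,3),(3,2)
  0 0 0 0
  1 0 0 2
  0 0 1 0
  0 0 4 0
After step 2: ants at (3,2),(0,3),(2,2)
  0 0 0 1
  0 0 0 1
  0 0 2 0
  0 0 5 0
After step 3: ants at (2,2),(1,3),(3,2)
  0 0 0 0
  0 0 0 2
  0 0 3 0
  0 0 6 0

0 0 0 0
0 0 0 2
0 0 3 0
0 0 6 0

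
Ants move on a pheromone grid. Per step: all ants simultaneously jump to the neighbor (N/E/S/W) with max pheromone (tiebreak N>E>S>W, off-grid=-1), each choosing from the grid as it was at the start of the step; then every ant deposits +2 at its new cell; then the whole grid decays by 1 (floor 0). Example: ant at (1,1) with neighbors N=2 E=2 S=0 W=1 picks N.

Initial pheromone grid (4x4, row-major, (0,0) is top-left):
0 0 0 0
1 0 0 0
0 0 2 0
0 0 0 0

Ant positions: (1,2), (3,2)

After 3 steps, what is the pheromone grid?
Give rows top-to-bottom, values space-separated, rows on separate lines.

After step 1: ants at (2,2),(2,2)
  0 0 0 0
  0 0 0 0
  0 0 5 0
  0 0 0 0
After step 2: ants at (1,2),(1,2)
  0 0 0 0
  0 0 3 0
  0 0 4 0
  0 0 0 0
After step 3: ants at (2,2),(2,2)
  0 0 0 0
  0 0 2 0
  0 0 7 0
  0 0 0 0

0 0 0 0
0 0 2 0
0 0 7 0
0 0 0 0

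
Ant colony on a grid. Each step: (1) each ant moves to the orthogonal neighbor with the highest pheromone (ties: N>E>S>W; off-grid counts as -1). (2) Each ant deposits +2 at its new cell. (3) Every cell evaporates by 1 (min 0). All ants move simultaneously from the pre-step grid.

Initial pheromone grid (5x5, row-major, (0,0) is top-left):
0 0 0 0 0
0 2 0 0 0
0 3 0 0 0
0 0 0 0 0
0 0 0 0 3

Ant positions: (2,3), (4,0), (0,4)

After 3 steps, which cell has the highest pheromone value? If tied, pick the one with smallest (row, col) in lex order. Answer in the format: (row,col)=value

Answer: (1,3)=3

Derivation:
Step 1: ant0:(2,3)->N->(1,3) | ant1:(4,0)->N->(3,0) | ant2:(0,4)->S->(1,4)
  grid max=2 at (2,1)
Step 2: ant0:(1,3)->E->(1,4) | ant1:(3,0)->N->(2,0) | ant2:(1,4)->W->(1,3)
  grid max=2 at (1,3)
Step 3: ant0:(1,4)->W->(1,3) | ant1:(2,0)->E->(2,1) | ant2:(1,3)->E->(1,4)
  grid max=3 at (1,3)
Final grid:
  0 0 0 0 0
  0 0 0 3 3
  0 2 0 0 0
  0 0 0 0 0
  0 0 0 0 0
Max pheromone 3 at (1,3)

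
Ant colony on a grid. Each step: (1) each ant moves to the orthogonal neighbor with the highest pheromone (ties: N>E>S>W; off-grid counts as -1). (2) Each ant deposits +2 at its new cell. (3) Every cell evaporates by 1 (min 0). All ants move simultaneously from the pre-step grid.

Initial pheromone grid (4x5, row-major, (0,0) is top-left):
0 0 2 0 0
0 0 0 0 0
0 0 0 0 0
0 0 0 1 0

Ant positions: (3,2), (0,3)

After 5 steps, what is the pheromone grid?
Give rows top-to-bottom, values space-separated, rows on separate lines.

After step 1: ants at (3,3),(0,2)
  0 0 3 0 0
  0 0 0 0 0
  0 0 0 0 0
  0 0 0 2 0
After step 2: ants at (2,3),(0,3)
  0 0 2 1 0
  0 0 0 0 0
  0 0 0 1 0
  0 0 0 1 0
After step 3: ants at (3,3),(0,2)
  0 0 3 0 0
  0 0 0 0 0
  0 0 0 0 0
  0 0 0 2 0
After step 4: ants at (2,3),(0,3)
  0 0 2 1 0
  0 0 0 0 0
  0 0 0 1 0
  0 0 0 1 0
After step 5: ants at (3,3),(0,2)
  0 0 3 0 0
  0 0 0 0 0
  0 0 0 0 0
  0 0 0 2 0

0 0 3 0 0
0 0 0 0 0
0 0 0 0 0
0 0 0 2 0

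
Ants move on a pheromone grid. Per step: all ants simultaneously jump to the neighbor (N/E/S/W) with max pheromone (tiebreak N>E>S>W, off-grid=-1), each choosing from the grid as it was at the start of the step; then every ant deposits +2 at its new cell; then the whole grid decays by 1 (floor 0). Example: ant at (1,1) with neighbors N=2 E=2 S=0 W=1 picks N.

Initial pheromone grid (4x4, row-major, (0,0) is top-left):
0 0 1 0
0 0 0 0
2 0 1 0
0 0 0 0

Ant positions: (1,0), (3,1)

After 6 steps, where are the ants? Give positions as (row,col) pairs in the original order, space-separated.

Step 1: ant0:(1,0)->S->(2,0) | ant1:(3,1)->N->(2,1)
  grid max=3 at (2,0)
Step 2: ant0:(2,0)->E->(2,1) | ant1:(2,1)->W->(2,0)
  grid max=4 at (2,0)
Step 3: ant0:(2,1)->W->(2,0) | ant1:(2,0)->E->(2,1)
  grid max=5 at (2,0)
Step 4: ant0:(2,0)->E->(2,1) | ant1:(2,1)->W->(2,0)
  grid max=6 at (2,0)
Step 5: ant0:(2,1)->W->(2,0) | ant1:(2,0)->E->(2,1)
  grid max=7 at (2,0)
Step 6: ant0:(2,0)->E->(2,1) | ant1:(2,1)->W->(2,0)
  grid max=8 at (2,0)

(2,1) (2,0)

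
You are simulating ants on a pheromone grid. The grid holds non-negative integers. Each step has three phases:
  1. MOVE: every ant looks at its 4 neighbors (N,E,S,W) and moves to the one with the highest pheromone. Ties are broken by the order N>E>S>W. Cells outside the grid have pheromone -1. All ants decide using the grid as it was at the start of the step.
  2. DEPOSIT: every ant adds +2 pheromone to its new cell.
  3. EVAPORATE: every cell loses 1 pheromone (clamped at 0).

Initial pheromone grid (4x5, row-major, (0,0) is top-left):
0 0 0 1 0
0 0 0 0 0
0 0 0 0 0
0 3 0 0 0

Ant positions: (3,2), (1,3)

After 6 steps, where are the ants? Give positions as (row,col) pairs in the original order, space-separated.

Step 1: ant0:(3,2)->W->(3,1) | ant1:(1,3)->N->(0,3)
  grid max=4 at (3,1)
Step 2: ant0:(3,1)->N->(2,1) | ant1:(0,3)->E->(0,4)
  grid max=3 at (3,1)
Step 3: ant0:(2,1)->S->(3,1) | ant1:(0,4)->W->(0,3)
  grid max=4 at (3,1)
Step 4: ant0:(3,1)->N->(2,1) | ant1:(0,3)->E->(0,4)
  grid max=3 at (3,1)
Step 5: ant0:(2,1)->S->(3,1) | ant1:(0,4)->W->(0,3)
  grid max=4 at (3,1)
Step 6: ant0:(3,1)->N->(2,1) | ant1:(0,3)->E->(0,4)
  grid max=3 at (3,1)

(2,1) (0,4)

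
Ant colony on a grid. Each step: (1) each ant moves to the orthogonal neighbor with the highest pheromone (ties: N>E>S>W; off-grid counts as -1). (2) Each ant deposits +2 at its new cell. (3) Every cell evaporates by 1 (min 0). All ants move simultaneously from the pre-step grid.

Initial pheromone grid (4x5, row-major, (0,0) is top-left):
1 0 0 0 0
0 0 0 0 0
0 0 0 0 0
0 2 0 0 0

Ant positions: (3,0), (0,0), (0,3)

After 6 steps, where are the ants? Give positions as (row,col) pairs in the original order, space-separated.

Step 1: ant0:(3,0)->E->(3,1) | ant1:(0,0)->E->(0,1) | ant2:(0,3)->E->(0,4)
  grid max=3 at (3,1)
Step 2: ant0:(3,1)->N->(2,1) | ant1:(0,1)->E->(0,2) | ant2:(0,4)->S->(1,4)
  grid max=2 at (3,1)
Step 3: ant0:(2,1)->S->(3,1) | ant1:(0,2)->E->(0,3) | ant2:(1,4)->N->(0,4)
  grid max=3 at (3,1)
Step 4: ant0:(3,1)->N->(2,1) | ant1:(0,3)->E->(0,4) | ant2:(0,4)->W->(0,3)
  grid max=2 at (0,3)
Step 5: ant0:(2,1)->S->(3,1) | ant1:(0,4)->W->(0,3) | ant2:(0,3)->E->(0,4)
  grid max=3 at (0,3)
Step 6: ant0:(3,1)->N->(2,1) | ant1:(0,3)->E->(0,4) | ant2:(0,4)->W->(0,3)
  grid max=4 at (0,3)

(2,1) (0,4) (0,3)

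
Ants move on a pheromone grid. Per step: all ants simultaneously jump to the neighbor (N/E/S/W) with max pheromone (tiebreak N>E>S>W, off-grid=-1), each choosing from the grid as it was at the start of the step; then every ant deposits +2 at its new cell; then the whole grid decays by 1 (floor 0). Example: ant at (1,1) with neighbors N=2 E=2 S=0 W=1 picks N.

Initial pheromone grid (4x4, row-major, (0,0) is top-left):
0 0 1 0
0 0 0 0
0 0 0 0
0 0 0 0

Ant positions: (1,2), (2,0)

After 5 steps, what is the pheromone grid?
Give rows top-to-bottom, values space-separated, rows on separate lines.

After step 1: ants at (0,2),(1,0)
  0 0 2 0
  1 0 0 0
  0 0 0 0
  0 0 0 0
After step 2: ants at (0,3),(0,0)
  1 0 1 1
  0 0 0 0
  0 0 0 0
  0 0 0 0
After step 3: ants at (0,2),(0,1)
  0 1 2 0
  0 0 0 0
  0 0 0 0
  0 0 0 0
After step 4: ants at (0,1),(0,2)
  0 2 3 0
  0 0 0 0
  0 0 0 0
  0 0 0 0
After step 5: ants at (0,2),(0,1)
  0 3 4 0
  0 0 0 0
  0 0 0 0
  0 0 0 0

0 3 4 0
0 0 0 0
0 0 0 0
0 0 0 0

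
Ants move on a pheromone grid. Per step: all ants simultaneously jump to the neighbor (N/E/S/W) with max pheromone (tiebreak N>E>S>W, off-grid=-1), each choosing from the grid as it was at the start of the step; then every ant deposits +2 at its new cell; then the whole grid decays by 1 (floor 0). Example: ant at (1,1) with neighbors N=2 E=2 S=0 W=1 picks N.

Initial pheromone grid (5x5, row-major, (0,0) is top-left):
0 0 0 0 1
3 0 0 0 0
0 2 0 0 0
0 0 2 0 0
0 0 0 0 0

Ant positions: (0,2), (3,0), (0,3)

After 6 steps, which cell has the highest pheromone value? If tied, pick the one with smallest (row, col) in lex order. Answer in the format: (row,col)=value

Answer: (0,4)=7

Derivation:
Step 1: ant0:(0,2)->E->(0,3) | ant1:(3,0)->N->(2,0) | ant2:(0,3)->E->(0,4)
  grid max=2 at (0,4)
Step 2: ant0:(0,3)->E->(0,4) | ant1:(2,0)->N->(1,0) | ant2:(0,4)->W->(0,3)
  grid max=3 at (0,4)
Step 3: ant0:(0,4)->W->(0,3) | ant1:(1,0)->N->(0,0) | ant2:(0,3)->E->(0,4)
  grid max=4 at (0,4)
Step 4: ant0:(0,3)->E->(0,4) | ant1:(0,0)->S->(1,0) | ant2:(0,4)->W->(0,3)
  grid max=5 at (0,4)
Step 5: ant0:(0,4)->W->(0,3) | ant1:(1,0)->N->(0,0) | ant2:(0,3)->E->(0,4)
  grid max=6 at (0,4)
Step 6: ant0:(0,3)->E->(0,4) | ant1:(0,0)->S->(1,0) | ant2:(0,4)->W->(0,3)
  grid max=7 at (0,4)
Final grid:
  0 0 0 6 7
  3 0 0 0 0
  0 0 0 0 0
  0 0 0 0 0
  0 0 0 0 0
Max pheromone 7 at (0,4)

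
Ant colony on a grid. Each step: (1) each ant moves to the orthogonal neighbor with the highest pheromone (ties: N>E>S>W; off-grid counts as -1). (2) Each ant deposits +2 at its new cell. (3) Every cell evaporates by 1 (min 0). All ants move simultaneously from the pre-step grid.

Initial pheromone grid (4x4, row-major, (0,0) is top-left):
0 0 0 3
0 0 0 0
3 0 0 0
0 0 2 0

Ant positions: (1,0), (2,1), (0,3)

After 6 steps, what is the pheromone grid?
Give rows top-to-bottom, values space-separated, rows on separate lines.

After step 1: ants at (2,0),(2,0),(1,3)
  0 0 0 2
  0 0 0 1
  6 0 0 0
  0 0 1 0
After step 2: ants at (1,0),(1,0),(0,3)
  0 0 0 3
  3 0 0 0
  5 0 0 0
  0 0 0 0
After step 3: ants at (2,0),(2,0),(1,3)
  0 0 0 2
  2 0 0 1
  8 0 0 0
  0 0 0 0
After step 4: ants at (1,0),(1,0),(0,3)
  0 0 0 3
  5 0 0 0
  7 0 0 0
  0 0 0 0
After step 5: ants at (2,0),(2,0),(1,3)
  0 0 0 2
  4 0 0 1
  10 0 0 0
  0 0 0 0
After step 6: ants at (1,0),(1,0),(0,3)
  0 0 0 3
  7 0 0 0
  9 0 0 0
  0 0 0 0

0 0 0 3
7 0 0 0
9 0 0 0
0 0 0 0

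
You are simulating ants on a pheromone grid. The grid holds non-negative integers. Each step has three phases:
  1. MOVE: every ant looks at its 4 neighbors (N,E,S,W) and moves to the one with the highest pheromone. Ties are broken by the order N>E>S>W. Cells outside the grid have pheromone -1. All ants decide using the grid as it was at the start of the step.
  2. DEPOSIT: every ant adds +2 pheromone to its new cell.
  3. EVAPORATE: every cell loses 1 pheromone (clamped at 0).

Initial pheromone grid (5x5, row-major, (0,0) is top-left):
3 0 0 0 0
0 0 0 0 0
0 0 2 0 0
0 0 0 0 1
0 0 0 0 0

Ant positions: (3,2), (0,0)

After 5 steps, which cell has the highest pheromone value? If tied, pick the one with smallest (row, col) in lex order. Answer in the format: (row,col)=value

Answer: (2,2)=3

Derivation:
Step 1: ant0:(3,2)->N->(2,2) | ant1:(0,0)->E->(0,1)
  grid max=3 at (2,2)
Step 2: ant0:(2,2)->N->(1,2) | ant1:(0,1)->W->(0,0)
  grid max=3 at (0,0)
Step 3: ant0:(1,2)->S->(2,2) | ant1:(0,0)->E->(0,1)
  grid max=3 at (2,2)
Step 4: ant0:(2,2)->N->(1,2) | ant1:(0,1)->W->(0,0)
  grid max=3 at (0,0)
Step 5: ant0:(1,2)->S->(2,2) | ant1:(0,0)->E->(0,1)
  grid max=3 at (2,2)
Final grid:
  2 1 0 0 0
  0 0 0 0 0
  0 0 3 0 0
  0 0 0 0 0
  0 0 0 0 0
Max pheromone 3 at (2,2)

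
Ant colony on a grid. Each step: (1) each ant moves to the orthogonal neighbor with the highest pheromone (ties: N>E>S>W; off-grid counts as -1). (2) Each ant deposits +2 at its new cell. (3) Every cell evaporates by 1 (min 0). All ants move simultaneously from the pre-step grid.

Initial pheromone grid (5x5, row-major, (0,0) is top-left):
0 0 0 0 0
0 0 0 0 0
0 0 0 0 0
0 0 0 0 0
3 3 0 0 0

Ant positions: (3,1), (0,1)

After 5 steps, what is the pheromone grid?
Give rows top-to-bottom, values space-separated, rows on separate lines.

After step 1: ants at (4,1),(0,2)
  0 0 1 0 0
  0 0 0 0 0
  0 0 0 0 0
  0 0 0 0 0
  2 4 0 0 0
After step 2: ants at (4,0),(0,3)
  0 0 0 1 0
  0 0 0 0 0
  0 0 0 0 0
  0 0 0 0 0
  3 3 0 0 0
After step 3: ants at (4,1),(0,4)
  0 0 0 0 1
  0 0 0 0 0
  0 0 0 0 0
  0 0 0 0 0
  2 4 0 0 0
After step 4: ants at (4,0),(1,4)
  0 0 0 0 0
  0 0 0 0 1
  0 0 0 0 0
  0 0 0 0 0
  3 3 0 0 0
After step 5: ants at (4,1),(0,4)
  0 0 0 0 1
  0 0 0 0 0
  0 0 0 0 0
  0 0 0 0 0
  2 4 0 0 0

0 0 0 0 1
0 0 0 0 0
0 0 0 0 0
0 0 0 0 0
2 4 0 0 0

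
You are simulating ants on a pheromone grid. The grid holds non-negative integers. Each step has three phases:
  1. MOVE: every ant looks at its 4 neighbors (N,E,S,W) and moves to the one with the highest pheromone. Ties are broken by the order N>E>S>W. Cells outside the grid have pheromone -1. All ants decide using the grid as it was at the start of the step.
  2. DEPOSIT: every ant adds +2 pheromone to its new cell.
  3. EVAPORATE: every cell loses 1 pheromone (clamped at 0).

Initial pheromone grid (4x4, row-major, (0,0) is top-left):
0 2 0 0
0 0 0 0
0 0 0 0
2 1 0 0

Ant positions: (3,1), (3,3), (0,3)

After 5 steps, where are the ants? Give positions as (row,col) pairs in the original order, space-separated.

Step 1: ant0:(3,1)->W->(3,0) | ant1:(3,3)->N->(2,3) | ant2:(0,3)->S->(1,3)
  grid max=3 at (3,0)
Step 2: ant0:(3,0)->N->(2,0) | ant1:(2,3)->N->(1,3) | ant2:(1,3)->S->(2,3)
  grid max=2 at (1,3)
Step 3: ant0:(2,0)->S->(3,0) | ant1:(1,3)->S->(2,3) | ant2:(2,3)->N->(1,3)
  grid max=3 at (1,3)
Step 4: ant0:(3,0)->N->(2,0) | ant1:(2,3)->N->(1,3) | ant2:(1,3)->S->(2,3)
  grid max=4 at (1,3)
Step 5: ant0:(2,0)->S->(3,0) | ant1:(1,3)->S->(2,3) | ant2:(2,3)->N->(1,3)
  grid max=5 at (1,3)

(3,0) (2,3) (1,3)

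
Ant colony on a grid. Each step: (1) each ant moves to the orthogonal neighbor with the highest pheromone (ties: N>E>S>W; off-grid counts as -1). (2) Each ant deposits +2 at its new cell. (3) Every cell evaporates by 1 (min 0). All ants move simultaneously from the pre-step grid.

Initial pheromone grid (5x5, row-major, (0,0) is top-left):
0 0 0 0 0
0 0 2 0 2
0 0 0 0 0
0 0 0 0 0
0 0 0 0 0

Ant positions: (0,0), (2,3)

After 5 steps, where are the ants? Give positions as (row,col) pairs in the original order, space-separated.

Step 1: ant0:(0,0)->E->(0,1) | ant1:(2,3)->N->(1,3)
  grid max=1 at (0,1)
Step 2: ant0:(0,1)->E->(0,2) | ant1:(1,3)->E->(1,4)
  grid max=2 at (1,4)
Step 3: ant0:(0,2)->E->(0,3) | ant1:(1,4)->N->(0,4)
  grid max=1 at (0,3)
Step 4: ant0:(0,3)->E->(0,4) | ant1:(0,4)->S->(1,4)
  grid max=2 at (0,4)
Step 5: ant0:(0,4)->S->(1,4) | ant1:(1,4)->N->(0,4)
  grid max=3 at (0,4)

(1,4) (0,4)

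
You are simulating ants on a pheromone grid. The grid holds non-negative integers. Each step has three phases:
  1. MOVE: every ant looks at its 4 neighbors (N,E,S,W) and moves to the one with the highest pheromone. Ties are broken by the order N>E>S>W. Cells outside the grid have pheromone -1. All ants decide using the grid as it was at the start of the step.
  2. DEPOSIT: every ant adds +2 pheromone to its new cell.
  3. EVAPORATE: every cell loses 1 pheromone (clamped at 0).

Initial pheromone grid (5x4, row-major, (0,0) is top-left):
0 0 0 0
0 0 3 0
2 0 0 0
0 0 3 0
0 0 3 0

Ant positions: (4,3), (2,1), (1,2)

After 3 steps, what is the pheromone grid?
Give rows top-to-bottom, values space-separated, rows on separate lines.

After step 1: ants at (4,2),(2,0),(0,2)
  0 0 1 0
  0 0 2 0
  3 0 0 0
  0 0 2 0
  0 0 4 0
After step 2: ants at (3,2),(1,0),(1,2)
  0 0 0 0
  1 0 3 0
  2 0 0 0
  0 0 3 0
  0 0 3 0
After step 3: ants at (4,2),(2,0),(0,2)
  0 0 1 0
  0 0 2 0
  3 0 0 0
  0 0 2 0
  0 0 4 0

0 0 1 0
0 0 2 0
3 0 0 0
0 0 2 0
0 0 4 0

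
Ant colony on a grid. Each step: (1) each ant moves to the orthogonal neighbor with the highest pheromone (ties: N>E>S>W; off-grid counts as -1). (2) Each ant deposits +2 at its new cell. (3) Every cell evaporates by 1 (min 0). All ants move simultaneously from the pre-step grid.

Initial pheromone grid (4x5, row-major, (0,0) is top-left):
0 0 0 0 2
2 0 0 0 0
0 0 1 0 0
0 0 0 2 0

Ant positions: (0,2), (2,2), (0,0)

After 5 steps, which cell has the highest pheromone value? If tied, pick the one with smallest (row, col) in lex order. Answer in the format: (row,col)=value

Answer: (0,4)=3

Derivation:
Step 1: ant0:(0,2)->E->(0,3) | ant1:(2,2)->N->(1,2) | ant2:(0,0)->S->(1,0)
  grid max=3 at (1,0)
Step 2: ant0:(0,3)->E->(0,4) | ant1:(1,2)->N->(0,2) | ant2:(1,0)->N->(0,0)
  grid max=2 at (0,4)
Step 3: ant0:(0,4)->S->(1,4) | ant1:(0,2)->E->(0,3) | ant2:(0,0)->S->(1,0)
  grid max=3 at (1,0)
Step 4: ant0:(1,4)->N->(0,4) | ant1:(0,3)->E->(0,4) | ant2:(1,0)->N->(0,0)
  grid max=4 at (0,4)
Step 5: ant0:(0,4)->S->(1,4) | ant1:(0,4)->S->(1,4) | ant2:(0,0)->S->(1,0)
  grid max=3 at (0,4)
Final grid:
  0 0 0 0 3
  3 0 0 0 3
  0 0 0 0 0
  0 0 0 0 0
Max pheromone 3 at (0,4)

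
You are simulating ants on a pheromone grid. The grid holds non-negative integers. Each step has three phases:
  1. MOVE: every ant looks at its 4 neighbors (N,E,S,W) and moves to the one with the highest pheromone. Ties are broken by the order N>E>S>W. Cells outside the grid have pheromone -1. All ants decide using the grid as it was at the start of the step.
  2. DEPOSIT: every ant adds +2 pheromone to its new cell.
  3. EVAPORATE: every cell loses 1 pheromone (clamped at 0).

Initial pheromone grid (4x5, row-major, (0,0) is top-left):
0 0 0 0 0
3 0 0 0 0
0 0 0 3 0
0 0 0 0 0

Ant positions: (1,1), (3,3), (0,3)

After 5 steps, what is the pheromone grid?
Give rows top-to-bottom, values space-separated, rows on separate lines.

After step 1: ants at (1,0),(2,3),(0,4)
  0 0 0 0 1
  4 0 0 0 0
  0 0 0 4 0
  0 0 0 0 0
After step 2: ants at (0,0),(1,3),(1,4)
  1 0 0 0 0
  3 0 0 1 1
  0 0 0 3 0
  0 0 0 0 0
After step 3: ants at (1,0),(2,3),(1,3)
  0 0 0 0 0
  4 0 0 2 0
  0 0 0 4 0
  0 0 0 0 0
After step 4: ants at (0,0),(1,3),(2,3)
  1 0 0 0 0
  3 0 0 3 0
  0 0 0 5 0
  0 0 0 0 0
After step 5: ants at (1,0),(2,3),(1,3)
  0 0 0 0 0
  4 0 0 4 0
  0 0 0 6 0
  0 0 0 0 0

0 0 0 0 0
4 0 0 4 0
0 0 0 6 0
0 0 0 0 0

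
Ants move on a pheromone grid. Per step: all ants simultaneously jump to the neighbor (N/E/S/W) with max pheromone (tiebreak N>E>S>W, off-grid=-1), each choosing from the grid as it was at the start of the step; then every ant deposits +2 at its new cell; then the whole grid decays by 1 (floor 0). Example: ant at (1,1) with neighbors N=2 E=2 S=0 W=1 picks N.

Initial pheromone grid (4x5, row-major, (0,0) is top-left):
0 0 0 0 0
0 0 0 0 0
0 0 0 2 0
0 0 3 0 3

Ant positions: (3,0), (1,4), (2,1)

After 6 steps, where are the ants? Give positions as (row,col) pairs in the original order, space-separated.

Step 1: ant0:(3,0)->N->(2,0) | ant1:(1,4)->N->(0,4) | ant2:(2,1)->N->(1,1)
  grid max=2 at (3,2)
Step 2: ant0:(2,0)->N->(1,0) | ant1:(0,4)->S->(1,4) | ant2:(1,1)->N->(0,1)
  grid max=1 at (0,1)
Step 3: ant0:(1,0)->N->(0,0) | ant1:(1,4)->N->(0,4) | ant2:(0,1)->E->(0,2)
  grid max=1 at (0,0)
Step 4: ant0:(0,0)->E->(0,1) | ant1:(0,4)->S->(1,4) | ant2:(0,2)->E->(0,3)
  grid max=1 at (0,1)
Step 5: ant0:(0,1)->E->(0,2) | ant1:(1,4)->N->(0,4) | ant2:(0,3)->E->(0,4)
  grid max=3 at (0,4)
Step 6: ant0:(0,2)->E->(0,3) | ant1:(0,4)->S->(1,4) | ant2:(0,4)->S->(1,4)
  grid max=3 at (1,4)

(0,3) (1,4) (1,4)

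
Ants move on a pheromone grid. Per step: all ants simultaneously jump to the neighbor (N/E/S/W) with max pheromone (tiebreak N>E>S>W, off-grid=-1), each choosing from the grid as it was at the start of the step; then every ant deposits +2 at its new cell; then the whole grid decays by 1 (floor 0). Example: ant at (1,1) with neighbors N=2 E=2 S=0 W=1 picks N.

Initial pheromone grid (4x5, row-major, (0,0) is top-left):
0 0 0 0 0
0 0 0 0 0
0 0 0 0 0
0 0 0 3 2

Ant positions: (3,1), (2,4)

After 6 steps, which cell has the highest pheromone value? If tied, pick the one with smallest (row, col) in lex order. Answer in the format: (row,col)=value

Step 1: ant0:(3,1)->N->(2,1) | ant1:(2,4)->S->(3,4)
  grid max=3 at (3,4)
Step 2: ant0:(2,1)->N->(1,1) | ant1:(3,4)->W->(3,3)
  grid max=3 at (3,3)
Step 3: ant0:(1,1)->N->(0,1) | ant1:(3,3)->E->(3,4)
  grid max=3 at (3,4)
Step 4: ant0:(0,1)->E->(0,2) | ant1:(3,4)->W->(3,3)
  grid max=3 at (3,3)
Step 5: ant0:(0,2)->E->(0,3) | ant1:(3,3)->E->(3,4)
  grid max=3 at (3,4)
Step 6: ant0:(0,3)->E->(0,4) | ant1:(3,4)->W->(3,3)
  grid max=3 at (3,3)
Final grid:
  0 0 0 0 1
  0 0 0 0 0
  0 0 0 0 0
  0 0 0 3 2
Max pheromone 3 at (3,3)

Answer: (3,3)=3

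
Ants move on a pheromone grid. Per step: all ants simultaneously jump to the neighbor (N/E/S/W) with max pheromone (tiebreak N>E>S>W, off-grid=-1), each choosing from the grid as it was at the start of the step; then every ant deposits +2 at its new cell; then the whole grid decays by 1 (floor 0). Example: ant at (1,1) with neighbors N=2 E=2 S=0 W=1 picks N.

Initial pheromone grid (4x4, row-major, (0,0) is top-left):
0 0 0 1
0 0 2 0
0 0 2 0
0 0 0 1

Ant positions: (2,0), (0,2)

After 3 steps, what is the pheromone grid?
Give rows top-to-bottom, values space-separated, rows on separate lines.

After step 1: ants at (1,0),(1,2)
  0 0 0 0
  1 0 3 0
  0 0 1 0
  0 0 0 0
After step 2: ants at (0,0),(2,2)
  1 0 0 0
  0 0 2 0
  0 0 2 0
  0 0 0 0
After step 3: ants at (0,1),(1,2)
  0 1 0 0
  0 0 3 0
  0 0 1 0
  0 0 0 0

0 1 0 0
0 0 3 0
0 0 1 0
0 0 0 0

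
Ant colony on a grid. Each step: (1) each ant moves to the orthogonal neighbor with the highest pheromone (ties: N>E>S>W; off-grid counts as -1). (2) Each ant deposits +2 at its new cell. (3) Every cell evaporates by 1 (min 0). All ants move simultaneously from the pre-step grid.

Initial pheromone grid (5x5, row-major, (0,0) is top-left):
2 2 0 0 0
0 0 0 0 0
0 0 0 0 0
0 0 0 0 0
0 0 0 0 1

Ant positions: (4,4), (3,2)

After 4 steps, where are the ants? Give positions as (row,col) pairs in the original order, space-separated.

Step 1: ant0:(4,4)->N->(3,4) | ant1:(3,2)->N->(2,2)
  grid max=1 at (0,0)
Step 2: ant0:(3,4)->N->(2,4) | ant1:(2,2)->N->(1,2)
  grid max=1 at (1,2)
Step 3: ant0:(2,4)->N->(1,4) | ant1:(1,2)->N->(0,2)
  grid max=1 at (0,2)
Step 4: ant0:(1,4)->N->(0,4) | ant1:(0,2)->E->(0,3)
  grid max=1 at (0,3)

(0,4) (0,3)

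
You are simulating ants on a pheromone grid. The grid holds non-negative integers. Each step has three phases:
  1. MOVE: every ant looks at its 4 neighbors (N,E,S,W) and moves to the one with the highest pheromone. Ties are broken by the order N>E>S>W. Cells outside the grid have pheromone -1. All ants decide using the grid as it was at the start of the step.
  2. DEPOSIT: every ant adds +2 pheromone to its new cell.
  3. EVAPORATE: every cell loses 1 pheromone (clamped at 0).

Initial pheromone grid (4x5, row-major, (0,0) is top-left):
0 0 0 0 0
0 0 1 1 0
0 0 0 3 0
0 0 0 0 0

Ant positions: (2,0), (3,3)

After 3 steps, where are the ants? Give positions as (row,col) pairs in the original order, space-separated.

Step 1: ant0:(2,0)->N->(1,0) | ant1:(3,3)->N->(2,3)
  grid max=4 at (2,3)
Step 2: ant0:(1,0)->N->(0,0) | ant1:(2,3)->N->(1,3)
  grid max=3 at (2,3)
Step 3: ant0:(0,0)->E->(0,1) | ant1:(1,3)->S->(2,3)
  grid max=4 at (2,3)

(0,1) (2,3)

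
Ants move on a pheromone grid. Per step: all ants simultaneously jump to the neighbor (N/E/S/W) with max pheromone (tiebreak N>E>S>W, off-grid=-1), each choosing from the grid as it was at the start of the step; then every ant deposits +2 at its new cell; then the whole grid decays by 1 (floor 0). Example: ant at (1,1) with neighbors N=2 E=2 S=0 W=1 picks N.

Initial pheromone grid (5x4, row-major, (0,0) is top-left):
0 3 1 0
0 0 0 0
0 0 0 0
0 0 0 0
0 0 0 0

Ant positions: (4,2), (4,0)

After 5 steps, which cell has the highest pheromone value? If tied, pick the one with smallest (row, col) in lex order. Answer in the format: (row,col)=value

Step 1: ant0:(4,2)->N->(3,2) | ant1:(4,0)->N->(3,0)
  grid max=2 at (0,1)
Step 2: ant0:(3,2)->N->(2,2) | ant1:(3,0)->N->(2,0)
  grid max=1 at (0,1)
Step 3: ant0:(2,2)->N->(1,2) | ant1:(2,0)->N->(1,0)
  grid max=1 at (1,0)
Step 4: ant0:(1,2)->N->(0,2) | ant1:(1,0)->N->(0,0)
  grid max=1 at (0,0)
Step 5: ant0:(0,2)->E->(0,3) | ant1:(0,0)->E->(0,1)
  grid max=1 at (0,1)
Final grid:
  0 1 0 1
  0 0 0 0
  0 0 0 0
  0 0 0 0
  0 0 0 0
Max pheromone 1 at (0,1)

Answer: (0,1)=1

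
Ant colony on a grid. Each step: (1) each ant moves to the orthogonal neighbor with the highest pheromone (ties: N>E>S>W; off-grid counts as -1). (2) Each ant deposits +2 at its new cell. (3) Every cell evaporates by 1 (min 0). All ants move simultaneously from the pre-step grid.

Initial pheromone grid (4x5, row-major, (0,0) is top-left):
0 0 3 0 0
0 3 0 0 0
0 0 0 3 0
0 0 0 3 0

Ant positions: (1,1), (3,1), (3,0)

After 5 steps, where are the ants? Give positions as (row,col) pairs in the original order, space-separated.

Step 1: ant0:(1,1)->N->(0,1) | ant1:(3,1)->N->(2,1) | ant2:(3,0)->N->(2,0)
  grid max=2 at (0,2)
Step 2: ant0:(0,1)->E->(0,2) | ant1:(2,1)->N->(1,1) | ant2:(2,0)->E->(2,1)
  grid max=3 at (0,2)
Step 3: ant0:(0,2)->E->(0,3) | ant1:(1,1)->S->(2,1) | ant2:(2,1)->N->(1,1)
  grid max=4 at (1,1)
Step 4: ant0:(0,3)->W->(0,2) | ant1:(2,1)->N->(1,1) | ant2:(1,1)->S->(2,1)
  grid max=5 at (1,1)
Step 5: ant0:(0,2)->E->(0,3) | ant1:(1,1)->S->(2,1) | ant2:(2,1)->N->(1,1)
  grid max=6 at (1,1)

(0,3) (2,1) (1,1)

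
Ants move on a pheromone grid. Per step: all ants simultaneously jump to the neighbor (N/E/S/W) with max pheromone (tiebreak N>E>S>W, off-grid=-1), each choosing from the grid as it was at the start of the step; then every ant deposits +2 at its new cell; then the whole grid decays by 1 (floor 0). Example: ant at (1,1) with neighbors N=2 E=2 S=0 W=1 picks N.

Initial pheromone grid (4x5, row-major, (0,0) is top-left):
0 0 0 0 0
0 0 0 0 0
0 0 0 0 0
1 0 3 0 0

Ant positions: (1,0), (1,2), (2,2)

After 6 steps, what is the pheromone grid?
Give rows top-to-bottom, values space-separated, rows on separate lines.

After step 1: ants at (0,0),(0,2),(3,2)
  1 0 1 0 0
  0 0 0 0 0
  0 0 0 0 0
  0 0 4 0 0
After step 2: ants at (0,1),(0,3),(2,2)
  0 1 0 1 0
  0 0 0 0 0
  0 0 1 0 0
  0 0 3 0 0
After step 3: ants at (0,2),(0,4),(3,2)
  0 0 1 0 1
  0 0 0 0 0
  0 0 0 0 0
  0 0 4 0 0
After step 4: ants at (0,3),(1,4),(2,2)
  0 0 0 1 0
  0 0 0 0 1
  0 0 1 0 0
  0 0 3 0 0
After step 5: ants at (0,4),(0,4),(3,2)
  0 0 0 0 3
  0 0 0 0 0
  0 0 0 0 0
  0 0 4 0 0
After step 6: ants at (1,4),(1,4),(2,2)
  0 0 0 0 2
  0 0 0 0 3
  0 0 1 0 0
  0 0 3 0 0

0 0 0 0 2
0 0 0 0 3
0 0 1 0 0
0 0 3 0 0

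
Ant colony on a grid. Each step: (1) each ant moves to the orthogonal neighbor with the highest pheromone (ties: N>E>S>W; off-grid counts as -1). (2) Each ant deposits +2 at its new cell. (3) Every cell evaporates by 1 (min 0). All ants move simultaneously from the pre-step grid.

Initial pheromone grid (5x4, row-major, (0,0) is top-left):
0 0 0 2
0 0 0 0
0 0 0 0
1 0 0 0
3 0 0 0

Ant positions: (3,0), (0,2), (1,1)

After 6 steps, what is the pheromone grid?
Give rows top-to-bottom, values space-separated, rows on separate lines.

After step 1: ants at (4,0),(0,3),(0,1)
  0 1 0 3
  0 0 0 0
  0 0 0 0
  0 0 0 0
  4 0 0 0
After step 2: ants at (3,0),(1,3),(0,2)
  0 0 1 2
  0 0 0 1
  0 0 0 0
  1 0 0 0
  3 0 0 0
After step 3: ants at (4,0),(0,3),(0,3)
  0 0 0 5
  0 0 0 0
  0 0 0 0
  0 0 0 0
  4 0 0 0
After step 4: ants at (3,0),(1,3),(1,3)
  0 0 0 4
  0 0 0 3
  0 0 0 0
  1 0 0 0
  3 0 0 0
After step 5: ants at (4,0),(0,3),(0,3)
  0 0 0 7
  0 0 0 2
  0 0 0 0
  0 0 0 0
  4 0 0 0
After step 6: ants at (3,0),(1,3),(1,3)
  0 0 0 6
  0 0 0 5
  0 0 0 0
  1 0 0 0
  3 0 0 0

0 0 0 6
0 0 0 5
0 0 0 0
1 0 0 0
3 0 0 0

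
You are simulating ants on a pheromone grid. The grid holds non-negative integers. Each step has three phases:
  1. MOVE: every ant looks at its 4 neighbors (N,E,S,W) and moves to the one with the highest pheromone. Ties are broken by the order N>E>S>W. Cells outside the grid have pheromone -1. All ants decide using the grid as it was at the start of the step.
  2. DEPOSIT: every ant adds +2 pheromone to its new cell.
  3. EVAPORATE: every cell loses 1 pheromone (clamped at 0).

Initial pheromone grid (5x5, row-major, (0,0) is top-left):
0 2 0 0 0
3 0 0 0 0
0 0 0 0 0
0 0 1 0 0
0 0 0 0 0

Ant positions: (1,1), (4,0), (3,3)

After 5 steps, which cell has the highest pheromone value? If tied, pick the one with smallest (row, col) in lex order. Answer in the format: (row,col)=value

Step 1: ant0:(1,1)->W->(1,0) | ant1:(4,0)->N->(3,0) | ant2:(3,3)->W->(3,2)
  grid max=4 at (1,0)
Step 2: ant0:(1,0)->N->(0,0) | ant1:(3,0)->N->(2,0) | ant2:(3,2)->N->(2,2)
  grid max=3 at (1,0)
Step 3: ant0:(0,0)->S->(1,0) | ant1:(2,0)->N->(1,0) | ant2:(2,2)->S->(3,2)
  grid max=6 at (1,0)
Step 4: ant0:(1,0)->N->(0,0) | ant1:(1,0)->N->(0,0) | ant2:(3,2)->N->(2,2)
  grid max=5 at (1,0)
Step 5: ant0:(0,0)->S->(1,0) | ant1:(0,0)->S->(1,0) | ant2:(2,2)->S->(3,2)
  grid max=8 at (1,0)
Final grid:
  2 0 0 0 0
  8 0 0 0 0
  0 0 0 0 0
  0 0 2 0 0
  0 0 0 0 0
Max pheromone 8 at (1,0)

Answer: (1,0)=8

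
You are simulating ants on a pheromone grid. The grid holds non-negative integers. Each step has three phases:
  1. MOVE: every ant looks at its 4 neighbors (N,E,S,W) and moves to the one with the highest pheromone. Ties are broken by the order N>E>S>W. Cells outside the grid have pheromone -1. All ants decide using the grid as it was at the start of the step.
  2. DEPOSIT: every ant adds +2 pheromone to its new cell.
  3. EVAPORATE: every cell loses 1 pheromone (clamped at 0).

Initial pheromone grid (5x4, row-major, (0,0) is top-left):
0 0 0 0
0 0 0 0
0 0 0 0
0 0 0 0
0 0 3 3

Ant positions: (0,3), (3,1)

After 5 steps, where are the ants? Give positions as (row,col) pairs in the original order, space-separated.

Step 1: ant0:(0,3)->S->(1,3) | ant1:(3,1)->N->(2,1)
  grid max=2 at (4,2)
Step 2: ant0:(1,3)->N->(0,3) | ant1:(2,1)->N->(1,1)
  grid max=1 at (0,3)
Step 3: ant0:(0,3)->S->(1,3) | ant1:(1,1)->N->(0,1)
  grid max=1 at (0,1)
Step 4: ant0:(1,3)->N->(0,3) | ant1:(0,1)->E->(0,2)
  grid max=1 at (0,2)
Step 5: ant0:(0,3)->W->(0,2) | ant1:(0,2)->E->(0,3)
  grid max=2 at (0,2)

(0,2) (0,3)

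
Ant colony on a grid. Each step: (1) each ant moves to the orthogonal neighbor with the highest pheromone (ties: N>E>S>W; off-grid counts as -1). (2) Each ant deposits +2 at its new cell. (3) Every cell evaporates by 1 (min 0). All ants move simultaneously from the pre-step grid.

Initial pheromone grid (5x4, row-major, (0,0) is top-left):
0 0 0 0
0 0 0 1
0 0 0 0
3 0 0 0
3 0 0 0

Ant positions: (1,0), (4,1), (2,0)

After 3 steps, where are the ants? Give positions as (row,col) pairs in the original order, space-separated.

Step 1: ant0:(1,0)->N->(0,0) | ant1:(4,1)->W->(4,0) | ant2:(2,0)->S->(3,0)
  grid max=4 at (3,0)
Step 2: ant0:(0,0)->E->(0,1) | ant1:(4,0)->N->(3,0) | ant2:(3,0)->S->(4,0)
  grid max=5 at (3,0)
Step 3: ant0:(0,1)->E->(0,2) | ant1:(3,0)->S->(4,0) | ant2:(4,0)->N->(3,0)
  grid max=6 at (3,0)

(0,2) (4,0) (3,0)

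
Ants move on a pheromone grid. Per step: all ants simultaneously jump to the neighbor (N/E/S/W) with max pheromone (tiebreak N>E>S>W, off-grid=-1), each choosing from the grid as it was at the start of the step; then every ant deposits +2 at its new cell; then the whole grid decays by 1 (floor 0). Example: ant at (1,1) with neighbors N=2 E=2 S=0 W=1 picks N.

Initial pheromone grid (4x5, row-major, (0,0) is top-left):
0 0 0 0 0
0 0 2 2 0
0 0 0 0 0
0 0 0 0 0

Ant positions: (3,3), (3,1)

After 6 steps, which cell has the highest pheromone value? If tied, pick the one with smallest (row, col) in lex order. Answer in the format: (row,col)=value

Step 1: ant0:(3,3)->N->(2,3) | ant1:(3,1)->N->(2,1)
  grid max=1 at (1,2)
Step 2: ant0:(2,3)->N->(1,3) | ant1:(2,1)->N->(1,1)
  grid max=2 at (1,3)
Step 3: ant0:(1,3)->N->(0,3) | ant1:(1,1)->N->(0,1)
  grid max=1 at (0,1)
Step 4: ant0:(0,3)->S->(1,3) | ant1:(0,1)->E->(0,2)
  grid max=2 at (1,3)
Step 5: ant0:(1,3)->N->(0,3) | ant1:(0,2)->E->(0,3)
  grid max=3 at (0,3)
Step 6: ant0:(0,3)->S->(1,3) | ant1:(0,3)->S->(1,3)
  grid max=4 at (1,3)
Final grid:
  0 0 0 2 0
  0 0 0 4 0
  0 0 0 0 0
  0 0 0 0 0
Max pheromone 4 at (1,3)

Answer: (1,3)=4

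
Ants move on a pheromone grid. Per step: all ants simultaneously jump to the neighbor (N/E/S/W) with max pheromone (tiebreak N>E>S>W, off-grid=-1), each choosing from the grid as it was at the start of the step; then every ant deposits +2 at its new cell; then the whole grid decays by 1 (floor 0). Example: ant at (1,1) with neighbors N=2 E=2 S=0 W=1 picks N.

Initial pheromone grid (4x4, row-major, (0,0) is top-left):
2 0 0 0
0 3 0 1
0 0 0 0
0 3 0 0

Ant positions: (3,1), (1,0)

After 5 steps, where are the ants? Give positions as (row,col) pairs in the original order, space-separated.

Step 1: ant0:(3,1)->N->(2,1) | ant1:(1,0)->E->(1,1)
  grid max=4 at (1,1)
Step 2: ant0:(2,1)->N->(1,1) | ant1:(1,1)->S->(2,1)
  grid max=5 at (1,1)
Step 3: ant0:(1,1)->S->(2,1) | ant1:(2,1)->N->(1,1)
  grid max=6 at (1,1)
Step 4: ant0:(2,1)->N->(1,1) | ant1:(1,1)->S->(2,1)
  grid max=7 at (1,1)
Step 5: ant0:(1,1)->S->(2,1) | ant1:(2,1)->N->(1,1)
  grid max=8 at (1,1)

(2,1) (1,1)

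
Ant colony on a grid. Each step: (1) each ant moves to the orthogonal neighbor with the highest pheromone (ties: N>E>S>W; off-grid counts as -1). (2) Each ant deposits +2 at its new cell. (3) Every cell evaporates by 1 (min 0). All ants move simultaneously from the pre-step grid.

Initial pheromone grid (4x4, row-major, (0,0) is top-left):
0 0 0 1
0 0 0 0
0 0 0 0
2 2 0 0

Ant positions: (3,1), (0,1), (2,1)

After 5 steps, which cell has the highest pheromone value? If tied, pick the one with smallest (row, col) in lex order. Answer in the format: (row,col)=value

Answer: (3,0)=7

Derivation:
Step 1: ant0:(3,1)->W->(3,0) | ant1:(0,1)->E->(0,2) | ant2:(2,1)->S->(3,1)
  grid max=3 at (3,0)
Step 2: ant0:(3,0)->E->(3,1) | ant1:(0,2)->E->(0,3) | ant2:(3,1)->W->(3,0)
  grid max=4 at (3,0)
Step 3: ant0:(3,1)->W->(3,0) | ant1:(0,3)->S->(1,3) | ant2:(3,0)->E->(3,1)
  grid max=5 at (3,0)
Step 4: ant0:(3,0)->E->(3,1) | ant1:(1,3)->N->(0,3) | ant2:(3,1)->W->(3,0)
  grid max=6 at (3,0)
Step 5: ant0:(3,1)->W->(3,0) | ant1:(0,3)->S->(1,3) | ant2:(3,0)->E->(3,1)
  grid max=7 at (3,0)
Final grid:
  0 0 0 0
  0 0 0 1
  0 0 0 0
  7 7 0 0
Max pheromone 7 at (3,0)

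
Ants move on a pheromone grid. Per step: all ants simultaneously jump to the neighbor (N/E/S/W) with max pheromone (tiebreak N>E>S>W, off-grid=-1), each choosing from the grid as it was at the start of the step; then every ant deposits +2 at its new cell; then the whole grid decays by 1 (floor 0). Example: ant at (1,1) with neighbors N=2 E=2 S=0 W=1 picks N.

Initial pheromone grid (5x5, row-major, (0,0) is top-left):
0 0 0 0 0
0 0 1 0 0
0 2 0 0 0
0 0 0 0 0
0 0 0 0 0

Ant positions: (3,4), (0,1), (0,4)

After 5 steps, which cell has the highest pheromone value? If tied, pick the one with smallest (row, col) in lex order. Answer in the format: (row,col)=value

Step 1: ant0:(3,4)->N->(2,4) | ant1:(0,1)->E->(0,2) | ant2:(0,4)->S->(1,4)
  grid max=1 at (0,2)
Step 2: ant0:(2,4)->N->(1,4) | ant1:(0,2)->E->(0,3) | ant2:(1,4)->S->(2,4)
  grid max=2 at (1,4)
Step 3: ant0:(1,4)->S->(2,4) | ant1:(0,3)->E->(0,4) | ant2:(2,4)->N->(1,4)
  grid max=3 at (1,4)
Step 4: ant0:(2,4)->N->(1,4) | ant1:(0,4)->S->(1,4) | ant2:(1,4)->S->(2,4)
  grid max=6 at (1,4)
Step 5: ant0:(1,4)->S->(2,4) | ant1:(1,4)->S->(2,4) | ant2:(2,4)->N->(1,4)
  grid max=7 at (1,4)
Final grid:
  0 0 0 0 0
  0 0 0 0 7
  0 0 0 0 7
  0 0 0 0 0
  0 0 0 0 0
Max pheromone 7 at (1,4)

Answer: (1,4)=7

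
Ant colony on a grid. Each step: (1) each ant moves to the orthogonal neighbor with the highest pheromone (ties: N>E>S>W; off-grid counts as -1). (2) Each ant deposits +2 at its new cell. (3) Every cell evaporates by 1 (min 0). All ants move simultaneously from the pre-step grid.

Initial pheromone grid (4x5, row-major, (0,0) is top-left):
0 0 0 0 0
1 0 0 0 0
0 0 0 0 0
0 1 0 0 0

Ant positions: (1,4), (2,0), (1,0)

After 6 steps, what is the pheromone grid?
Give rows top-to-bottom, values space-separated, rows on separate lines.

After step 1: ants at (0,4),(1,0),(0,0)
  1 0 0 0 1
  2 0 0 0 0
  0 0 0 0 0
  0 0 0 0 0
After step 2: ants at (1,4),(0,0),(1,0)
  2 0 0 0 0
  3 0 0 0 1
  0 0 0 0 0
  0 0 0 0 0
After step 3: ants at (0,4),(1,0),(0,0)
  3 0 0 0 1
  4 0 0 0 0
  0 0 0 0 0
  0 0 0 0 0
After step 4: ants at (1,4),(0,0),(1,0)
  4 0 0 0 0
  5 0 0 0 1
  0 0 0 0 0
  0 0 0 0 0
After step 5: ants at (0,4),(1,0),(0,0)
  5 0 0 0 1
  6 0 0 0 0
  0 0 0 0 0
  0 0 0 0 0
After step 6: ants at (1,4),(0,0),(1,0)
  6 0 0 0 0
  7 0 0 0 1
  0 0 0 0 0
  0 0 0 0 0

6 0 0 0 0
7 0 0 0 1
0 0 0 0 0
0 0 0 0 0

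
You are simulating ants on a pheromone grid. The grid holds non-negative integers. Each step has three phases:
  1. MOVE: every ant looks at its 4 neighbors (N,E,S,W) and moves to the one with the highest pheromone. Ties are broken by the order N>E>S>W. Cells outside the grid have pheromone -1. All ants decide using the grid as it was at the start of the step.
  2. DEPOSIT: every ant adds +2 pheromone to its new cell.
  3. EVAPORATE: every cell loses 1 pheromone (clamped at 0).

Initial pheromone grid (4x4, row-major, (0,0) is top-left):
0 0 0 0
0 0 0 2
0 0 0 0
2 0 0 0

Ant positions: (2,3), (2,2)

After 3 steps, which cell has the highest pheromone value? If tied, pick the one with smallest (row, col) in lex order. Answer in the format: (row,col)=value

Answer: (1,3)=5

Derivation:
Step 1: ant0:(2,3)->N->(1,3) | ant1:(2,2)->N->(1,2)
  grid max=3 at (1,3)
Step 2: ant0:(1,3)->W->(1,2) | ant1:(1,2)->E->(1,3)
  grid max=4 at (1,3)
Step 3: ant0:(1,2)->E->(1,3) | ant1:(1,3)->W->(1,2)
  grid max=5 at (1,3)
Final grid:
  0 0 0 0
  0 0 3 5
  0 0 0 0
  0 0 0 0
Max pheromone 5 at (1,3)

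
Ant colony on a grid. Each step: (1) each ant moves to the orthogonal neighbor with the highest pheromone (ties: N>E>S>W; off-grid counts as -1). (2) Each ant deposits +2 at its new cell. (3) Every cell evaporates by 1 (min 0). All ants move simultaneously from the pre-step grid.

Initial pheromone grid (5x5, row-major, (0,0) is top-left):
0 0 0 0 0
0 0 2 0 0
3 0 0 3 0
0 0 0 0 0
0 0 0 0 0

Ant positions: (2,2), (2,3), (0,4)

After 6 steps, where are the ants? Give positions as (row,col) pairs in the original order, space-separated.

Step 1: ant0:(2,2)->E->(2,3) | ant1:(2,3)->N->(1,3) | ant2:(0,4)->S->(1,4)
  grid max=4 at (2,3)
Step 2: ant0:(2,3)->N->(1,3) | ant1:(1,3)->S->(2,3) | ant2:(1,4)->W->(1,3)
  grid max=5 at (2,3)
Step 3: ant0:(1,3)->S->(2,3) | ant1:(2,3)->N->(1,3) | ant2:(1,3)->S->(2,3)
  grid max=8 at (2,3)
Step 4: ant0:(2,3)->N->(1,3) | ant1:(1,3)->S->(2,3) | ant2:(2,3)->N->(1,3)
  grid max=9 at (2,3)
Step 5: ant0:(1,3)->S->(2,3) | ant1:(2,3)->N->(1,3) | ant2:(1,3)->S->(2,3)
  grid max=12 at (2,3)
Step 6: ant0:(2,3)->N->(1,3) | ant1:(1,3)->S->(2,3) | ant2:(2,3)->N->(1,3)
  grid max=13 at (2,3)

(1,3) (2,3) (1,3)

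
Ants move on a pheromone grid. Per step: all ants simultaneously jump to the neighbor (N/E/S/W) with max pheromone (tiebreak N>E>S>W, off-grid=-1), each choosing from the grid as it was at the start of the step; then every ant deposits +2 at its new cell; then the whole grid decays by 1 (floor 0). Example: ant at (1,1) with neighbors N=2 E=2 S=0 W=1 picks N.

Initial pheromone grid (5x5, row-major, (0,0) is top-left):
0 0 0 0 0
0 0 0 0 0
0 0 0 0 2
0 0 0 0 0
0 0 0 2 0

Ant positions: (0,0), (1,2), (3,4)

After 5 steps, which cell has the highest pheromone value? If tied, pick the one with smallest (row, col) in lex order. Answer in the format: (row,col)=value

Step 1: ant0:(0,0)->E->(0,1) | ant1:(1,2)->N->(0,2) | ant2:(3,4)->N->(2,4)
  grid max=3 at (2,4)
Step 2: ant0:(0,1)->E->(0,2) | ant1:(0,2)->W->(0,1) | ant2:(2,4)->N->(1,4)
  grid max=2 at (0,1)
Step 3: ant0:(0,2)->W->(0,1) | ant1:(0,1)->E->(0,2) | ant2:(1,4)->S->(2,4)
  grid max=3 at (0,1)
Step 4: ant0:(0,1)->E->(0,2) | ant1:(0,2)->W->(0,1) | ant2:(2,4)->N->(1,4)
  grid max=4 at (0,1)
Step 5: ant0:(0,2)->W->(0,1) | ant1:(0,1)->E->(0,2) | ant2:(1,4)->S->(2,4)
  grid max=5 at (0,1)
Final grid:
  0 5 5 0 0
  0 0 0 0 0
  0 0 0 0 3
  0 0 0 0 0
  0 0 0 0 0
Max pheromone 5 at (0,1)

Answer: (0,1)=5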